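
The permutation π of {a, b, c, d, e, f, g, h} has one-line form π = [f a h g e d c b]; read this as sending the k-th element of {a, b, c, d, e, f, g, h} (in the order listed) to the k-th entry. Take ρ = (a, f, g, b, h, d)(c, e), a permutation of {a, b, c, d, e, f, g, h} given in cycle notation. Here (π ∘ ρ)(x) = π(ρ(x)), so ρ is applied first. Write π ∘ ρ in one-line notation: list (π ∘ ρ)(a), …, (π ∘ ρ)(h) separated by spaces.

d b e f h c a g

Chase each element through ρ then π: a → f → d; b → h → b; c → e → e; d → a → f; e → c → h; f → g → c; g → b → a; h → d → g.
Collecting the images, π ∘ ρ = [d b e f h c a g].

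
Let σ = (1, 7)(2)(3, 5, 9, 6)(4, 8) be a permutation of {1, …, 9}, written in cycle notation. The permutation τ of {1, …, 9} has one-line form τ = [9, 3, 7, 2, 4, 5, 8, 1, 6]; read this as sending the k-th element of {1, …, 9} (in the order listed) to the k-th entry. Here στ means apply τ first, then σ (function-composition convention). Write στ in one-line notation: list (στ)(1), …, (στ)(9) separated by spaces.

6 5 1 2 8 9 4 7 3

(στ)(x) = σ(τ(x)). Computing each image: σ(τ(1)) = σ(9) = 6, σ(τ(2)) = σ(3) = 5, σ(τ(3)) = σ(7) = 1, σ(τ(4)) = σ(2) = 2, σ(τ(5)) = σ(4) = 8, σ(τ(6)) = σ(5) = 9, σ(τ(7)) = σ(8) = 4, σ(τ(8)) = σ(1) = 7, σ(τ(9)) = σ(6) = 3.
Hence στ = [6 5 1 2 8 9 4 7 3].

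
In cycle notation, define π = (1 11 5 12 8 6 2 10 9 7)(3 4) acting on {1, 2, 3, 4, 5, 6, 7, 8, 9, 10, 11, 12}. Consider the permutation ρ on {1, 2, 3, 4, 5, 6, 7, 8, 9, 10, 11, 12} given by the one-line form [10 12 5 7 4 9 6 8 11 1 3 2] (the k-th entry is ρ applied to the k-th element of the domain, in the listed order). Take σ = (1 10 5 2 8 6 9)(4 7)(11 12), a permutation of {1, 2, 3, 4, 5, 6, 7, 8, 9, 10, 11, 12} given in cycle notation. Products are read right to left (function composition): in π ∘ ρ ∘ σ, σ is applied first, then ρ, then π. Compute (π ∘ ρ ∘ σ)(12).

4

Chase 12: σ(12) = 11; ρ(11) = 3; π(3) = 4. Hence (π ∘ ρ ∘ σ)(12) = 4.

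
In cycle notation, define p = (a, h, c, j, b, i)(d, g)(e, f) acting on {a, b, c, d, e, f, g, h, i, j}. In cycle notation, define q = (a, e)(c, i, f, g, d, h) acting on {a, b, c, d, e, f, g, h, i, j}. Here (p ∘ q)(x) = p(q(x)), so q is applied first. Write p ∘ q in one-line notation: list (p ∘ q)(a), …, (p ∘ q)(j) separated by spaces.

f i a c h d g j e b

For each element, apply q then p: a → e → f; b → b → i; c → i → a; d → h → c; e → a → h; f → g → d; g → d → g; h → c → j; i → f → e; j → j → b.
So p ∘ q in one-line form is f i a c h d g j e b.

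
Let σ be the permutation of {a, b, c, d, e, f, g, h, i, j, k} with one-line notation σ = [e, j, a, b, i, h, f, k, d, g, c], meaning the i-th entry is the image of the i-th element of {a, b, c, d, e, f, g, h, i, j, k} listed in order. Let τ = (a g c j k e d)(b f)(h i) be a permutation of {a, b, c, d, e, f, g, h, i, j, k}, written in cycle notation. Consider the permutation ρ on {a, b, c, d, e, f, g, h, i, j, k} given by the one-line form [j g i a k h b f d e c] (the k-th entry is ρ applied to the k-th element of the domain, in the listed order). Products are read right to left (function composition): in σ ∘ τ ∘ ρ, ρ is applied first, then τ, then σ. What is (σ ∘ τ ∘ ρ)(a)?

(σ ∘ τ ∘ ρ)(a) = σ(τ(ρ(a))). ρ(a) = j, then τ(j) = k, then σ(k) = c, so the result is c.

c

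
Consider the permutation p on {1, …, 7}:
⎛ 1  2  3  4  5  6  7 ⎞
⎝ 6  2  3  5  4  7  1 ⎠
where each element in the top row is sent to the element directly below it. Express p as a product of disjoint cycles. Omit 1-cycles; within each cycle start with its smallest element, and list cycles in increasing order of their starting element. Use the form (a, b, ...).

From 1: 1 → 6 → 7 → 1, closing the cycle (1, 6, 7).
Repeating from the next unused element and collecting all non-trivial cycles gives (1, 6, 7)(4, 5).

(1, 6, 7)(4, 5)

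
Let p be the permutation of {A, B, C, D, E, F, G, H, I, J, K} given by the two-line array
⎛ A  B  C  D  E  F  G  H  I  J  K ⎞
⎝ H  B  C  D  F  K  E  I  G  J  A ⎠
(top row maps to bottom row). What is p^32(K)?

G

Tracing K → A → … returns to K after 7 steps, so K lies in a 7-cycle (A H I G E F K).
On a 7-cycle, p^7 is the identity, so p^32 = p^4 there (32 ≡ 4 mod 7).
Advancing 4 steps from K: K → A → H → I → G.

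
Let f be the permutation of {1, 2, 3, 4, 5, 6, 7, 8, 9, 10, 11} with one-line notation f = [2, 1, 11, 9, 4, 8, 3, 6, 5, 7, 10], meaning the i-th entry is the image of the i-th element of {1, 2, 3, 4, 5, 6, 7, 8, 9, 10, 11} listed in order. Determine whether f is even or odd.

In disjoint-cycle form the cycle lengths are 4, 3, 2, 2.
A cycle of length ℓ contributes ℓ−1 transpositions, so f is a product of 3 + 2 + 1 + 1 = 7 transpositions — odd.

odd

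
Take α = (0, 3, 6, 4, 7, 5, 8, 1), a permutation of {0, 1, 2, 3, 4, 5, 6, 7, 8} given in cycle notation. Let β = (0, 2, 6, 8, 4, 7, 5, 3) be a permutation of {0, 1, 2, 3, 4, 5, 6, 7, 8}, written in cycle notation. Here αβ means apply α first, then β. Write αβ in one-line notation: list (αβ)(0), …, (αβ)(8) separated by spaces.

0 2 6 8 5 4 7 3 1

(αβ)(x) = β(α(x)). Computing each image: β(α(0)) = β(3) = 0, β(α(1)) = β(0) = 2, β(α(2)) = β(2) = 6, β(α(3)) = β(6) = 8, β(α(4)) = β(7) = 5, β(α(5)) = β(8) = 4, β(α(6)) = β(4) = 7, β(α(7)) = β(5) = 3, β(α(8)) = β(1) = 1.
Hence αβ = [0 2 6 8 5 4 7 3 1].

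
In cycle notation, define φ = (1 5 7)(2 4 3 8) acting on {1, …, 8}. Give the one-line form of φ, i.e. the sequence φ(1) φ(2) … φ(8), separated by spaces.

5 4 8 3 7 6 1 2

Reading each image from the cycles: 1↦5, 2↦4, 3↦8, 4↦3, 5↦7, 6↦6, 7↦1, 8↦2.
So the one-line form is 5 4 8 3 7 6 1 2.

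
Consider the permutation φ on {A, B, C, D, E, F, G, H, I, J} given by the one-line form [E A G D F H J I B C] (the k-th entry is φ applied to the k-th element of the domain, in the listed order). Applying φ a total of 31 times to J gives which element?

Tracing J → C → … returns to J after 3 steps, so J lies in a 3-cycle (C, G, J).
Since the cycle has length 3, φ^31 acts on it the same as φ^1 (31 mod 3 = 1).
Stepping 1 place around the cycle: J → C.

C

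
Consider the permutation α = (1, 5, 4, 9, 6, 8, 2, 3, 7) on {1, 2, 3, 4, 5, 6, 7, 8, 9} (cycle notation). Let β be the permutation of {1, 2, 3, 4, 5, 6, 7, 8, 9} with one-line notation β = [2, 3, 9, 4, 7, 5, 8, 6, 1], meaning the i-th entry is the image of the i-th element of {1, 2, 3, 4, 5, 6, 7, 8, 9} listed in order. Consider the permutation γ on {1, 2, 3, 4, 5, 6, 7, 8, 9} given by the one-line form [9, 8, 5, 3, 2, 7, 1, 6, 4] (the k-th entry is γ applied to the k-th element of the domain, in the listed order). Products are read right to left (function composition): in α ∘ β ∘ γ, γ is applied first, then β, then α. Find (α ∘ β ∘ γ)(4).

Chase 4: γ(4) = 3; β(3) = 9; α(9) = 6. Hence (α ∘ β ∘ γ)(4) = 6.

6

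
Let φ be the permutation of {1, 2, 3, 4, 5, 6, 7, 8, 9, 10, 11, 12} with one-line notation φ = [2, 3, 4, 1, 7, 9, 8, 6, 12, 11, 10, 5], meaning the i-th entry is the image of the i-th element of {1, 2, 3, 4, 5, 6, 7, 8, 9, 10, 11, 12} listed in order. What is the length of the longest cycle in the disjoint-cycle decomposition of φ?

6

Decomposing into disjoint cycles gives (1, 2, 3, 4)(5, 7, 8, 6, 9, 12)(10, 11); the longest has length 6.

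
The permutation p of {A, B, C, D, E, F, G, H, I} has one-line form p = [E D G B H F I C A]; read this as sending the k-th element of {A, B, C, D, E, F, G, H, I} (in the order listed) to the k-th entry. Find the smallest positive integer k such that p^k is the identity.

6

Decomposing into disjoint cycles gives cycle lengths 6, 2, 1.
Since disjoint cycles commute, ord(p) = lcm(6, 2) = 6.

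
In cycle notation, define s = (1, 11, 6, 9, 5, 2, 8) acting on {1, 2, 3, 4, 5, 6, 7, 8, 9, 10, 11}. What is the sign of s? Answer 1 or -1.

The cycle lengths are 7, 1, 1, 1, 1.
A cycle of length ℓ contributes ℓ−1 transpositions, so s is a product of 6 transpositions — even.

1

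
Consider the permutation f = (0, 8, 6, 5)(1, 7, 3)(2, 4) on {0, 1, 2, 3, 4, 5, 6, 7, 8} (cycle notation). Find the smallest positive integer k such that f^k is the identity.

The cycle type of f is (4, 3, 2).
Since disjoint cycles commute, ord(f) = lcm(4, 3, 2) = 12.

12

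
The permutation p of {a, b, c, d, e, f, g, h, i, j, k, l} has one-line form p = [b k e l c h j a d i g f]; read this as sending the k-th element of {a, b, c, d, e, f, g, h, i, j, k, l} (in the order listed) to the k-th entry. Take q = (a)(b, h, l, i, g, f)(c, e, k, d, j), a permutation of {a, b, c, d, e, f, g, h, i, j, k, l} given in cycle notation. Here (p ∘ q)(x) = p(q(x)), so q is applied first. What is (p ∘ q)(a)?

b

(p ∘ q)(a) = p(q(a)). q(a) = a, then p(a) = b. So (p ∘ q)(a) = b.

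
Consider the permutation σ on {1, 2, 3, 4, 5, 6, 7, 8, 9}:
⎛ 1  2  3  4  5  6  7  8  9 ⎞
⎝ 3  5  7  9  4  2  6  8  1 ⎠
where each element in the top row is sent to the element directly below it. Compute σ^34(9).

Tracing 9 → 1 → … returns to 9 after 8 steps, so 9 lies in an 8-cycle (1 3 7 6 2 5 4 9).
Powers repeat with period 8 on this cycle, and 34 mod 8 = 2, so σ^34(9) = σ^2(9).
Stepping 2 places around the cycle: 9 → 1 → 3.

3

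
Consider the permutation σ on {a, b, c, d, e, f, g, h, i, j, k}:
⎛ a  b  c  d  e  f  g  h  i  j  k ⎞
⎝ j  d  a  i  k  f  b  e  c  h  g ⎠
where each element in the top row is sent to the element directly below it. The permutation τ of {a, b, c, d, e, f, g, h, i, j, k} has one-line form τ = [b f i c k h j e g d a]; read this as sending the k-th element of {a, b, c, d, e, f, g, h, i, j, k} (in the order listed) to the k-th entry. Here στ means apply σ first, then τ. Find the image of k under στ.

(στ)(k) = τ(σ(k)). σ(k) = g, then τ(g) = j. So (στ)(k) = j.

j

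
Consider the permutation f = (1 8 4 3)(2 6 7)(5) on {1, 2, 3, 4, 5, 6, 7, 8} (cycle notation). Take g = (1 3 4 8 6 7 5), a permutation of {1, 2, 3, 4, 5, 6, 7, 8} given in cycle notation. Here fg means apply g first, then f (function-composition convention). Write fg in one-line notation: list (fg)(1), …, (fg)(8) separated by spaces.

(fg)(x) = f(g(x)). Computing each image: f(g(1)) = f(3) = 1, f(g(2)) = f(2) = 6, f(g(3)) = f(4) = 3, f(g(4)) = f(8) = 4, f(g(5)) = f(1) = 8, f(g(6)) = f(7) = 2, f(g(7)) = f(5) = 5, f(g(8)) = f(6) = 7.
Hence fg = [1 6 3 4 8 2 5 7].

1 6 3 4 8 2 5 7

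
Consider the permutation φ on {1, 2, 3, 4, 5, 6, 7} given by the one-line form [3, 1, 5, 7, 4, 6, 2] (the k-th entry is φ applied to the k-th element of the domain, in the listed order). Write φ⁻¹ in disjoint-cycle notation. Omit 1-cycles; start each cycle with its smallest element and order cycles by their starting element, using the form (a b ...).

The cycle decomposition of φ is (1 3 5 4 7 2).
Reversing each cycle (and rotating so the smallest element leads) gives φ⁻¹ = (1 2 7 4 5 3).

(1 2 7 4 5 3)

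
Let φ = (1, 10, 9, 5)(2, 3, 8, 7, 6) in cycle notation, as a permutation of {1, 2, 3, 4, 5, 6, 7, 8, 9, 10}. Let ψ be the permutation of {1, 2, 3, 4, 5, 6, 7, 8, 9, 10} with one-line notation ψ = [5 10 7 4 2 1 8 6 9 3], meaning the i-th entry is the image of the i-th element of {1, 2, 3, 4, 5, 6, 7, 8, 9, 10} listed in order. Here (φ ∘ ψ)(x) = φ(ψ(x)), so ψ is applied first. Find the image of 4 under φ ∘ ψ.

4

First apply ψ: ψ(4) = 4, then φ(4) = 4. Thus (φ ∘ ψ)(4) = 4.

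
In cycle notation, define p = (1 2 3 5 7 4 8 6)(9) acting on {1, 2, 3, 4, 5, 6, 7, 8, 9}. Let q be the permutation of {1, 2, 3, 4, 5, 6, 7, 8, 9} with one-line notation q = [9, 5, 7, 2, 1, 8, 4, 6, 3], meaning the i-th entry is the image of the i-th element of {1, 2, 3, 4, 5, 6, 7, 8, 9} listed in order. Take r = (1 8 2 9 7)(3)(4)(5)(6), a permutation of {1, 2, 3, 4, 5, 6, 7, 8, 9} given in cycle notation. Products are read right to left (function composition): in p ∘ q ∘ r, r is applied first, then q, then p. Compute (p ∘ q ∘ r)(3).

(p ∘ q ∘ r)(3) = p(q(r(3))). r(3) = 3, then q(3) = 7, then p(7) = 4, so the result is 4.

4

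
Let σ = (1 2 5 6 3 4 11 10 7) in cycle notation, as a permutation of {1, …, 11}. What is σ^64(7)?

1

7 lies in the 9-cycle (1 2 5 6 3 4 11 10 7).
Powers repeat with period 9 on this cycle, and 64 mod 9 = 1, so σ^64(7) = σ^1(7).
Advancing 1 step from 7: 7 → 1.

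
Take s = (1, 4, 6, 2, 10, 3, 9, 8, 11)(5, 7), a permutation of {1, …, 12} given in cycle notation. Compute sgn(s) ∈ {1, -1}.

The cycle lengths are 9, 2, 1.
A cycle of length ℓ contributes ℓ−1 transpositions, so s is a product of 8 + 1 = 9 transpositions — odd.

-1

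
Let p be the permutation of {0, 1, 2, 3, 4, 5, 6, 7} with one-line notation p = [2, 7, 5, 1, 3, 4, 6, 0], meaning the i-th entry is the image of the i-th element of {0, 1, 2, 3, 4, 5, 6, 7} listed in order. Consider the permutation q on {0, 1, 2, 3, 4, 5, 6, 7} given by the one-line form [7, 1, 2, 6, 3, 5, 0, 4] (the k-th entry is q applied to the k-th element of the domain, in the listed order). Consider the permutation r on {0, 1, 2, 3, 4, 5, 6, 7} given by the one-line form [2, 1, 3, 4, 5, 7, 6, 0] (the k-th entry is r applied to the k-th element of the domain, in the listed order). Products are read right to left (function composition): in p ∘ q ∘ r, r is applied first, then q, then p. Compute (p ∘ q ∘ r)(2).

6

Chase 2: r(2) = 3; q(3) = 6; p(6) = 6. Hence (p ∘ q ∘ r)(2) = 6.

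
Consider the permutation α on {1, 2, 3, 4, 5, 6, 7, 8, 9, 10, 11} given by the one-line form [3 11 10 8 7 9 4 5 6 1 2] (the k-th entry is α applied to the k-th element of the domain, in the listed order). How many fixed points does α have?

No element satisfies α(x) = x, so there are 0 fixed points.

0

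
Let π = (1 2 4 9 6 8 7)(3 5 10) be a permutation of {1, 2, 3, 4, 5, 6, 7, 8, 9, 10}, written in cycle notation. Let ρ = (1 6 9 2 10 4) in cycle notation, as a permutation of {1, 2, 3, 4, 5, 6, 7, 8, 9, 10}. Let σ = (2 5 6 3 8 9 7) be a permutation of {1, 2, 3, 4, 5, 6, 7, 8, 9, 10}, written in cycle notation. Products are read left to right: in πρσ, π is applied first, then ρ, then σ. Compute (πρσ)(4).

Chase 4: π(4) = 9; ρ(9) = 2; σ(2) = 5. Hence (πρσ)(4) = 5.

5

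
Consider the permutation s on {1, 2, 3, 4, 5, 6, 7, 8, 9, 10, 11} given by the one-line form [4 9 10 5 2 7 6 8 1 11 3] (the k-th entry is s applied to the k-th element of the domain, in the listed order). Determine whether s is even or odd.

odd

In disjoint-cycle form the cycle lengths are 5, 3, 2, 1.
A cycle of length ℓ contributes ℓ−1 transpositions, so s is a product of 4 + 2 + 1 = 7 transpositions — odd.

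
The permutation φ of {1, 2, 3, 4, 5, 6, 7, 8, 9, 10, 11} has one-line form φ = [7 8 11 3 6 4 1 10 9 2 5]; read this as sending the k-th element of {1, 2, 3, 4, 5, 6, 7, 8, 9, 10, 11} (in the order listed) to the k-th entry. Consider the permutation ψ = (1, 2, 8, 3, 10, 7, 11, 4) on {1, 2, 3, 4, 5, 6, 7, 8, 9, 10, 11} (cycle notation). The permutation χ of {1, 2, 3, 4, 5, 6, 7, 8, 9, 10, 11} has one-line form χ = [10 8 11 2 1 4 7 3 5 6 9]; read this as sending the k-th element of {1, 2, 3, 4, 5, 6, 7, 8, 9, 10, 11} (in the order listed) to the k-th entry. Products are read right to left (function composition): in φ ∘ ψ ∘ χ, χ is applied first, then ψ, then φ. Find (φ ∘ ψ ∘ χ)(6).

7

Apply the permutations in order: χ(6) = 4, then ψ(4) = 1, then φ(1) = 7. So (φ ∘ ψ ∘ χ)(6) = 7.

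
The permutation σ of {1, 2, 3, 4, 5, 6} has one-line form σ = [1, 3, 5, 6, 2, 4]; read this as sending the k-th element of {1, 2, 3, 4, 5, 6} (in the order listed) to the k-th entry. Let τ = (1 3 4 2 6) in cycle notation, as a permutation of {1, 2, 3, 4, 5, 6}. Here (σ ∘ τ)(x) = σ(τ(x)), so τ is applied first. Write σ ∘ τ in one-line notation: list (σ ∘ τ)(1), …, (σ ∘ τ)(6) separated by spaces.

5 4 6 3 2 1

Chase each element through τ then σ: 1 → 3 → 5; 2 → 6 → 4; 3 → 4 → 6; 4 → 2 → 3; 5 → 5 → 2; 6 → 1 → 1.
So σ ∘ τ in one-line form is 5 4 6 3 2 1.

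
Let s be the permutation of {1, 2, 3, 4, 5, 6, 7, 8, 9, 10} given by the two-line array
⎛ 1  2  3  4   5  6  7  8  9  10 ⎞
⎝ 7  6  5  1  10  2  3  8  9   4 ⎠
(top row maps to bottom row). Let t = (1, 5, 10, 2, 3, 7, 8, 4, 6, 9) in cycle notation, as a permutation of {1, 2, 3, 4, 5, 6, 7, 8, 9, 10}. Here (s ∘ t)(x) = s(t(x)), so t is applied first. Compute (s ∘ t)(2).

5

t(2) = 3, then s(3) = 5; composing gives (s ∘ t)(2) = 5.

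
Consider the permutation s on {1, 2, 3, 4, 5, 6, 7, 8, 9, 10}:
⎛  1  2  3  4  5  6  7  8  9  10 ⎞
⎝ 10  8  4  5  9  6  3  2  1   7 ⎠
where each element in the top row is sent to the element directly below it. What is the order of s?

The disjoint-cycle form of s has cycle lengths 7, 2, 1.
The order is lcm(7, 2) = 14.

14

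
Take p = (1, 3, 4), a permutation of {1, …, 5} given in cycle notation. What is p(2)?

2 does not appear in any cycle of p, so it is a fixed point: p(2) = 2.

2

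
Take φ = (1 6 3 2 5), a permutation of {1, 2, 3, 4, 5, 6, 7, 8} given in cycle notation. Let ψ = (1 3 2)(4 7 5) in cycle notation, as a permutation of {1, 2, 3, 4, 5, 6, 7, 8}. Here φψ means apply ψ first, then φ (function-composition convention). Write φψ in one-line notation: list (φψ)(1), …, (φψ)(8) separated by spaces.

Chase each element through ψ then φ: 1 → 3 → 2; 2 → 1 → 6; 3 → 2 → 5; 4 → 7 → 7; 5 → 4 → 4; 6 → 6 → 3; 7 → 5 → 1; 8 → 8 → 8.
Collecting the images, φψ = [2 6 5 7 4 3 1 8].

2 6 5 7 4 3 1 8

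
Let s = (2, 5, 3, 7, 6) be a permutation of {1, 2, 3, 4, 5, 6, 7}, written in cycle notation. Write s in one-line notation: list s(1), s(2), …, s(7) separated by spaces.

1 5 7 4 3 2 6

Each element maps to the next entry in its cycle (wrapping to the front): 1↦1, 2↦5, 3↦7, 4↦4, 5↦3, 6↦2, 7↦6.
So the one-line form is 1 5 7 4 3 2 6.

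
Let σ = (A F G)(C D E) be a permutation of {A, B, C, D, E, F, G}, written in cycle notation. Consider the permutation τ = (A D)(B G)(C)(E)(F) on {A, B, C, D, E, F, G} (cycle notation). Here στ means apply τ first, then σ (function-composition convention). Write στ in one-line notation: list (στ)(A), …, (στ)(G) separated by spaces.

Chase each element through τ then σ: A → D → E; B → G → A; C → C → D; D → A → F; E → E → C; F → F → G; G → B → B.
Collecting the images, στ = [E A D F C G B].

E A D F C G B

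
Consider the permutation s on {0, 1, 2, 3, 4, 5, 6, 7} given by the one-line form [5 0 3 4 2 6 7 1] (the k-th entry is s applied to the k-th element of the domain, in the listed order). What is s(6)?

6 is element number 7 of the domain, and entry number 7 of the one-line form is 7, so s(6) = 7.

7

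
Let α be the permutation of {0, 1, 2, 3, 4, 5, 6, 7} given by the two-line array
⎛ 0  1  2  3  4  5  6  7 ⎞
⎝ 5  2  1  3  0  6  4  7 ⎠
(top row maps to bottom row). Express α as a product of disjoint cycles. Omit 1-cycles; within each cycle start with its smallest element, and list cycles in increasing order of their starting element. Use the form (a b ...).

(0 5 6 4)(1 2)

From 0: 0 → 5 → 6 → 4 → 0, closing the cycle (0 5 6 4).
Repeating from the next unused element and collecting all non-trivial cycles gives (0 5 6 4)(1 2).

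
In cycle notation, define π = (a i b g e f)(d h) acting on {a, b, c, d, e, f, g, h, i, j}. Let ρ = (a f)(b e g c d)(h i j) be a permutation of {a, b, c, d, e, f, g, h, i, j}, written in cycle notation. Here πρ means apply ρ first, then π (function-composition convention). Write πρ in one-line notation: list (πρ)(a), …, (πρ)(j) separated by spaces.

a f h g e i c b j d

For each element, apply ρ then π: a → f → a; b → e → f; c → d → h; d → b → g; e → g → e; f → a → i; g → c → c; h → i → b; i → j → j; j → h → d.
Collecting the images, πρ = [a f h g e i c b j d].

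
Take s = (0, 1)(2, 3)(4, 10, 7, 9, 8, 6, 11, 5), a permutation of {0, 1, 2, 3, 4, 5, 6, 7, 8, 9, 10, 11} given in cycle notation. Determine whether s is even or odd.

odd

The cycle lengths are 8, 2, 2.
A cycle of length ℓ contributes ℓ−1 transpositions, so s is a product of 7 + 1 + 1 = 9 transpositions — odd.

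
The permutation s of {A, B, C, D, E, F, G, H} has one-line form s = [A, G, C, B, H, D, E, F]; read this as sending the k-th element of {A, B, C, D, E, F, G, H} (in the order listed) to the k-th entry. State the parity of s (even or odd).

odd

In disjoint-cycle form the cycle lengths are 6, 1, 1.
A cycle is odd iff its length is even; s has 1 even-length cycle, so sgn(s) = (−1)^1 and s is odd.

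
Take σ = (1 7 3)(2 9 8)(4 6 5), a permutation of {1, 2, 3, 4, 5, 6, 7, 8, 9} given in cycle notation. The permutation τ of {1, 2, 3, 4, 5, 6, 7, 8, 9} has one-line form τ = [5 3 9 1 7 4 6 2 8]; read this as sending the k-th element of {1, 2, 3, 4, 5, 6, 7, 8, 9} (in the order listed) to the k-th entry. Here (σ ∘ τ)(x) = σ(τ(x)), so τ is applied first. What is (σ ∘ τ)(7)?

First apply τ: τ(7) = 6, then σ(6) = 5. Thus (σ ∘ τ)(7) = 5.

5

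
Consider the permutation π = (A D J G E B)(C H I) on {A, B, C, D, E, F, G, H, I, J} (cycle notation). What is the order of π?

The cycle type of π is (6, 3, 1).
The order of π is the least common multiple of its cycle lengths: lcm(6, 3) = 6.

6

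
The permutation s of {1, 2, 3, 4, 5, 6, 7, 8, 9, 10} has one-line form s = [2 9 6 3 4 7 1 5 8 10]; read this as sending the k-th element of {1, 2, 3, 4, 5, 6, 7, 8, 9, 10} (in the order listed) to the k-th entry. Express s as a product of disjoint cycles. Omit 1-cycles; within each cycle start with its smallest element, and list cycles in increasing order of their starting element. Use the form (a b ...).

From 1: 1 → 2 → 9 → 8 → 5 → 4 → 3 → 6 → 7 → 1, closing the cycle (1 2 9 8 5 4 3 6 7).
Repeating from the next unused element and collecting all non-trivial cycles gives (1 2 9 8 5 4 3 6 7).

(1 2 9 8 5 4 3 6 7)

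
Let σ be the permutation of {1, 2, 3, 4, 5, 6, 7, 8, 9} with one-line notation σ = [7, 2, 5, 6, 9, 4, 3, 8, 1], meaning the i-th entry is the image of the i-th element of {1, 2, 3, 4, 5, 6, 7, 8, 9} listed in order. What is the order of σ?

10

Writing σ as disjoint cycles, the cycle lengths are 5, 2, 1, 1.
The order of σ is the least common multiple of its cycle lengths: lcm(5, 2) = 10.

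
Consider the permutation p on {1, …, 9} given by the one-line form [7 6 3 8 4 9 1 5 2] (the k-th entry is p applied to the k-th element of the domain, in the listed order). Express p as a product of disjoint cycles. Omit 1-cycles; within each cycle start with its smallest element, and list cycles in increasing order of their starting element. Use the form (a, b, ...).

From 1: 1 → 7 → 1, closing the cycle (1, 7).
Repeating from the next unused element and collecting all non-trivial cycles gives (1, 7)(2, 6, 9)(4, 8, 5).

(1, 7)(2, 6, 9)(4, 8, 5)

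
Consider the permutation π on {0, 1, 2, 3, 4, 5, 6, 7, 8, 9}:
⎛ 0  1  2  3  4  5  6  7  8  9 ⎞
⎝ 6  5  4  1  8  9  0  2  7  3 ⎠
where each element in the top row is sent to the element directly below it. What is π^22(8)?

Tracing 8 → 7 → … returns to 8 after 4 steps, so 8 lies in a 4-cycle (2, 4, 8, 7).
Since the cycle has length 4, π^22 acts on it the same as π^2 (22 mod 4 = 2).
Advancing 2 steps from 8: 8 → 7 → 2.

2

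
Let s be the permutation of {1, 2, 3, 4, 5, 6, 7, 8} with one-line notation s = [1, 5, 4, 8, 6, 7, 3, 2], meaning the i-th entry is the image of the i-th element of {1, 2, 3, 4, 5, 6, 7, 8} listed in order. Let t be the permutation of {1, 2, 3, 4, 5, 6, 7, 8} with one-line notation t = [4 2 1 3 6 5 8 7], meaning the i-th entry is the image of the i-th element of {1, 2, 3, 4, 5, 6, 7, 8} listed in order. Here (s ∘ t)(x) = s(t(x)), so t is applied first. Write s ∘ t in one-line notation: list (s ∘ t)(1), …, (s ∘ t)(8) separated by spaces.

(s ∘ t)(x) = s(t(x)). Computing each image: s(t(1)) = s(4) = 8, s(t(2)) = s(2) = 5, s(t(3)) = s(1) = 1, s(t(4)) = s(3) = 4, s(t(5)) = s(6) = 7, s(t(6)) = s(5) = 6, s(t(7)) = s(8) = 2, s(t(8)) = s(7) = 3.
Hence s ∘ t = [8 5 1 4 7 6 2 3].

8 5 1 4 7 6 2 3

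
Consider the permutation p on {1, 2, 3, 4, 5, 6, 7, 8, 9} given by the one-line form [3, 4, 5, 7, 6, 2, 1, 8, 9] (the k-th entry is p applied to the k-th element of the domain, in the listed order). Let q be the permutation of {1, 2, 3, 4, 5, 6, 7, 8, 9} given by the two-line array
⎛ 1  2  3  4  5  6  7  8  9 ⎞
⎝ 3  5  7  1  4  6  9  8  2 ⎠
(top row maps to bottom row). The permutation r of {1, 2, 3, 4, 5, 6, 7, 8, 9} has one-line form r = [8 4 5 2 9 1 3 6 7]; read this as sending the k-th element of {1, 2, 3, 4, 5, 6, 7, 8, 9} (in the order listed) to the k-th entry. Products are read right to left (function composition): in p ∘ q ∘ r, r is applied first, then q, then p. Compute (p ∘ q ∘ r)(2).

Chase 2: r(2) = 4; q(4) = 1; p(1) = 3. Hence (p ∘ q ∘ r)(2) = 3.

3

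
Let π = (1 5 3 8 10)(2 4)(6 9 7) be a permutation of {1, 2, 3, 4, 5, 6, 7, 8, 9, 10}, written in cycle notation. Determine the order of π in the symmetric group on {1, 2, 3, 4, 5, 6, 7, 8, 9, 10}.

30

The cycle type of π is (5, 3, 2).
Since disjoint cycles commute, ord(π) = lcm(5, 3, 2) = 30.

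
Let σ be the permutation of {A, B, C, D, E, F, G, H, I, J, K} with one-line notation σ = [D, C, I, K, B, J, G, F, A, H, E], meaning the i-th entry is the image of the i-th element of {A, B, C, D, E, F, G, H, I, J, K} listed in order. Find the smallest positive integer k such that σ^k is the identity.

The disjoint-cycle form of σ has cycle lengths 7, 3, 1.
The order is lcm(7, 3) = 21.

21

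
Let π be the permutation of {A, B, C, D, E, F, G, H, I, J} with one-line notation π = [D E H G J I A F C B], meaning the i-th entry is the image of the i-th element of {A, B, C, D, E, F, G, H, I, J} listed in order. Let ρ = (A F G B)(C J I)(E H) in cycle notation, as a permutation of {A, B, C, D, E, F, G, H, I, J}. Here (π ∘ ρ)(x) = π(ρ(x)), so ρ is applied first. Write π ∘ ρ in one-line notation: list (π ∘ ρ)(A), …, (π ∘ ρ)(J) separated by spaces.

(π ∘ ρ)(x) = π(ρ(x)). Computing each image: π(ρ(A)) = π(F) = I, π(ρ(B)) = π(A) = D, π(ρ(C)) = π(J) = B, π(ρ(D)) = π(D) = G, π(ρ(E)) = π(H) = F, π(ρ(F)) = π(G) = A, π(ρ(G)) = π(B) = E, π(ρ(H)) = π(E) = J, π(ρ(I)) = π(C) = H, π(ρ(J)) = π(I) = C.
Hence π ∘ ρ = [I D B G F A E J H C].

I D B G F A E J H C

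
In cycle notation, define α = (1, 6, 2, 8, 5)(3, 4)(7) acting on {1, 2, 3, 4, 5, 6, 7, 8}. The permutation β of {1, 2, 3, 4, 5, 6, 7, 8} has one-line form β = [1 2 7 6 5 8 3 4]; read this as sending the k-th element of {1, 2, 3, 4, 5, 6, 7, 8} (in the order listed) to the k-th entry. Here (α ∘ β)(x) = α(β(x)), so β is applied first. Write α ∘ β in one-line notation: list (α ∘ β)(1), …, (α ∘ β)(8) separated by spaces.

(α ∘ β)(x) = α(β(x)). Computing each image: α(β(1)) = α(1) = 6, α(β(2)) = α(2) = 8, α(β(3)) = α(7) = 7, α(β(4)) = α(6) = 2, α(β(5)) = α(5) = 1, α(β(6)) = α(8) = 5, α(β(7)) = α(3) = 4, α(β(8)) = α(4) = 3.
Hence α ∘ β = [6 8 7 2 1 5 4 3].

6 8 7 2 1 5 4 3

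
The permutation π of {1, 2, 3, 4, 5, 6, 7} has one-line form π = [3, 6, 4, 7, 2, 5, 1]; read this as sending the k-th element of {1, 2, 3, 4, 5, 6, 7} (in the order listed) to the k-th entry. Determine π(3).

3 is element number 3 of the domain, and entry number 3 of the one-line form is 4, so π(3) = 4.

4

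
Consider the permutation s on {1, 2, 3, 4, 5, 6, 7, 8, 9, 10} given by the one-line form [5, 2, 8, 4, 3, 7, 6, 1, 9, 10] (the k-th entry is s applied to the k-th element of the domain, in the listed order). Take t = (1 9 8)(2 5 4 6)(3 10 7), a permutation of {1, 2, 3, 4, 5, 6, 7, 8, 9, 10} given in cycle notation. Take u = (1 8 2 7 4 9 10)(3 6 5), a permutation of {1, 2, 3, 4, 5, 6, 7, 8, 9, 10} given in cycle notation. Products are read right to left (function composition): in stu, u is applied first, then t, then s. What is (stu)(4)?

1

Apply the permutations in order: u(4) = 9, then t(9) = 8, then s(8) = 1. So (stu)(4) = 1.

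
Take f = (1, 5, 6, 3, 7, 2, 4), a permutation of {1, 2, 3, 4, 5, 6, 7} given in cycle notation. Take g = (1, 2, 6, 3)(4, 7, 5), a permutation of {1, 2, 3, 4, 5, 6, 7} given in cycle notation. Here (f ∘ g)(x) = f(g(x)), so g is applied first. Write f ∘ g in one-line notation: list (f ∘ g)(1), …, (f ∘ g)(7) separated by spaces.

(f ∘ g)(x) = f(g(x)). Computing each image: f(g(1)) = f(2) = 4, f(g(2)) = f(6) = 3, f(g(3)) = f(1) = 5, f(g(4)) = f(7) = 2, f(g(5)) = f(4) = 1, f(g(6)) = f(3) = 7, f(g(7)) = f(5) = 6.
Hence f ∘ g = [4 3 5 2 1 7 6].

4 3 5 2 1 7 6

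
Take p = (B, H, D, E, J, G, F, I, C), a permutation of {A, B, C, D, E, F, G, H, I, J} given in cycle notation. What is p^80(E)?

E lies in the 9-cycle (B, H, D, E, J, G, F, I, C).
Powers repeat with period 9 on this cycle, and 80 mod 9 = 8, so p^80(E) = p^8(E).
Stepping 8 places around the cycle: E → J → G → F → I → C → B → H → D.

D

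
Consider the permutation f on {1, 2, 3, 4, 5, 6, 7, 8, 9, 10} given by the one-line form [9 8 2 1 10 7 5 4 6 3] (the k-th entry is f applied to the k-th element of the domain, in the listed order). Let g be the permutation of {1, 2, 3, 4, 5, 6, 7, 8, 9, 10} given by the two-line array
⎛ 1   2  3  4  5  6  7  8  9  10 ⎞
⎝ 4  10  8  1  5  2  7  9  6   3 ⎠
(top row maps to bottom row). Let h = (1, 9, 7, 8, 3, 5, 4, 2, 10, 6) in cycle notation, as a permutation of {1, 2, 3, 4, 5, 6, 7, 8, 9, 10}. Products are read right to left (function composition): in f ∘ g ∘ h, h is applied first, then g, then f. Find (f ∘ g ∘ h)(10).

(f ∘ g ∘ h)(10) = f(g(h(10))). h(10) = 6, then g(6) = 2, then f(2) = 8, so the result is 8.

8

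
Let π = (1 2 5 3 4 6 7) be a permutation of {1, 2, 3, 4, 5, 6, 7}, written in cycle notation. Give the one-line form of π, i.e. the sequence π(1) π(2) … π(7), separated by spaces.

2 5 4 6 3 7 1

Reading each image from the cycles: 1↦2, 2↦5, 3↦4, 4↦6, 5↦3, 6↦7, 7↦1.
So the one-line form is 2 5 4 6 3 7 1.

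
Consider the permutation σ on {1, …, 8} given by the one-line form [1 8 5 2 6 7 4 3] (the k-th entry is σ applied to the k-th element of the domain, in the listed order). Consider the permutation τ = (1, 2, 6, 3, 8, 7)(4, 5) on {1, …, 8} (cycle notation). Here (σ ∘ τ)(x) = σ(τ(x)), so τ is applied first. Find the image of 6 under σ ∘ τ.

5

τ(6) = 3, then σ(3) = 5; composing gives (σ ∘ τ)(6) = 5.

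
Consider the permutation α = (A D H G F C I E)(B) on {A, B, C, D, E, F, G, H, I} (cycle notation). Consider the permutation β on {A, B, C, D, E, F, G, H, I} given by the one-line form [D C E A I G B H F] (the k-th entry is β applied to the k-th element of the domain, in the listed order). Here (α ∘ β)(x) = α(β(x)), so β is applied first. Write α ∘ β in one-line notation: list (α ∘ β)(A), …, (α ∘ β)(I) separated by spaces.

H I A D E F B G C

(α ∘ β)(x) = α(β(x)). Computing each image: α(β(A)) = α(D) = H, α(β(B)) = α(C) = I, α(β(C)) = α(E) = A, α(β(D)) = α(A) = D, α(β(E)) = α(I) = E, α(β(F)) = α(G) = F, α(β(G)) = α(B) = B, α(β(H)) = α(H) = G, α(β(I)) = α(F) = C.
Hence α ∘ β = [H I A D E F B G C].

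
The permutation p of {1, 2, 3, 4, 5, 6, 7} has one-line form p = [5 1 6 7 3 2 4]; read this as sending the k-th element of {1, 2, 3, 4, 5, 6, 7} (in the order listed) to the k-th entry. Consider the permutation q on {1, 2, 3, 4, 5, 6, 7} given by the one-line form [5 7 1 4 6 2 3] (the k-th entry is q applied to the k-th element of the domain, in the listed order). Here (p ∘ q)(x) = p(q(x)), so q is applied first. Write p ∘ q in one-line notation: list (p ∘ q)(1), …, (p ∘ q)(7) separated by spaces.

(p ∘ q)(x) = p(q(x)). Computing each image: p(q(1)) = p(5) = 3, p(q(2)) = p(7) = 4, p(q(3)) = p(1) = 5, p(q(4)) = p(4) = 7, p(q(5)) = p(6) = 2, p(q(6)) = p(2) = 1, p(q(7)) = p(3) = 6.
Hence p ∘ q = [3 4 5 7 2 1 6].

3 4 5 7 2 1 6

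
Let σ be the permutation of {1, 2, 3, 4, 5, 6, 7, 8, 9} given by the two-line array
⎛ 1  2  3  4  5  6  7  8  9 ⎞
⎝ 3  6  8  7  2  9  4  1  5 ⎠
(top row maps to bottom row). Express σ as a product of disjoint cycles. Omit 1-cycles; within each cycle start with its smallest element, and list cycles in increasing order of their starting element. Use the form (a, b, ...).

(1, 3, 8)(2, 6, 9, 5)(4, 7)

Iterating σ from 1 gives 1 → 3 → 8 → 1; that is the 3-cycle (1, 3, 8).
Repeating from the next unused element and collecting all non-trivial cycles gives (1, 3, 8)(2, 6, 9, 5)(4, 7).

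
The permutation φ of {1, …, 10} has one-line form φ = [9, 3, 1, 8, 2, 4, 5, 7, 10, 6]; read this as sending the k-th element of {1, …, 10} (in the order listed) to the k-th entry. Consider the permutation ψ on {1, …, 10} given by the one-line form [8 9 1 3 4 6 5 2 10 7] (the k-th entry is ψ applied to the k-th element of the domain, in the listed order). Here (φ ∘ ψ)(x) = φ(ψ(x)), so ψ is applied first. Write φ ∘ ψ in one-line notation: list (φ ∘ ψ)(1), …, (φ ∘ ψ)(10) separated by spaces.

7 10 9 1 8 4 2 3 6 5

Chase each element through ψ then φ: 1 → 8 → 7; 2 → 9 → 10; 3 → 1 → 9; 4 → 3 → 1; 5 → 4 → 8; 6 → 6 → 4; 7 → 5 → 2; 8 → 2 → 3; 9 → 10 → 6; 10 → 7 → 5.
So φ ∘ ψ in one-line form is 7 10 9 1 8 4 2 3 6 5.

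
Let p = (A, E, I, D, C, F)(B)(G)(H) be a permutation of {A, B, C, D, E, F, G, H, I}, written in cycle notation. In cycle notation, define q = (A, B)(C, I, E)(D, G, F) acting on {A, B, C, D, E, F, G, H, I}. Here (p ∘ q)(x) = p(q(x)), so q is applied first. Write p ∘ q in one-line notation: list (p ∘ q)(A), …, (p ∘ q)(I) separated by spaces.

(p ∘ q)(x) = p(q(x)). Computing each image: p(q(A)) = p(B) = B, p(q(B)) = p(A) = E, p(q(C)) = p(I) = D, p(q(D)) = p(G) = G, p(q(E)) = p(C) = F, p(q(F)) = p(D) = C, p(q(G)) = p(F) = A, p(q(H)) = p(H) = H, p(q(I)) = p(E) = I.
Hence p ∘ q = [B E D G F C A H I].

B E D G F C A H I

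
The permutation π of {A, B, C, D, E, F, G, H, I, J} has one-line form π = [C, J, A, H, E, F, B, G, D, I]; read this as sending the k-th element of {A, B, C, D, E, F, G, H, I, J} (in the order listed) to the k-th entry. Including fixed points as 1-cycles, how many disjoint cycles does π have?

The cycle decomposition is (A C)(B J I D H G)(E)(F), which has 4 cycles (counting 1-cycles).

4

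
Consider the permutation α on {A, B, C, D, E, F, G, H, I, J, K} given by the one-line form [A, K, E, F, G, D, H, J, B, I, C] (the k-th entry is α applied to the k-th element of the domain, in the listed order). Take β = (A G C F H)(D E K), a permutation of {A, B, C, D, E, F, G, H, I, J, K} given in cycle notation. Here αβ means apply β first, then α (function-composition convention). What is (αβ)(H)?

(αβ)(H) = α(β(H)). β(H) = A, then α(A) = A. So (αβ)(H) = A.

A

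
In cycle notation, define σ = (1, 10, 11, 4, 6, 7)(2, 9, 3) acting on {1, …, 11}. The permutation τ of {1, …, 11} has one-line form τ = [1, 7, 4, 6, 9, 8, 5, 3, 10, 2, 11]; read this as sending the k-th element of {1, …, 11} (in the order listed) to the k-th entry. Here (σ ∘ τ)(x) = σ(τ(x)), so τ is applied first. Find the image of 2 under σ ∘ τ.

1

τ(2) = 7, then σ(7) = 1; composing gives (σ ∘ τ)(2) = 1.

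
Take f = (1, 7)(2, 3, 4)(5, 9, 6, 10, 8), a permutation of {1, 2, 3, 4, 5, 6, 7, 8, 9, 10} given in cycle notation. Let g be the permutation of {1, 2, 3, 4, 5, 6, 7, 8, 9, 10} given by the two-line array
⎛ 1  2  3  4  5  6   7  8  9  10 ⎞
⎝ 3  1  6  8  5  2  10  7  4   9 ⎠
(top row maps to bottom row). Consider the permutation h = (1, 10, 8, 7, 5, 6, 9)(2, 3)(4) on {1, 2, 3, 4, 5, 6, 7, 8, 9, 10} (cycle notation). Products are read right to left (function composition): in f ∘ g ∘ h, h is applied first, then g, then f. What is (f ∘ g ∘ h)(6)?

Apply the permutations in order: h(6) = 9, then g(9) = 4, then f(4) = 2. So (f ∘ g ∘ h)(6) = 2.

2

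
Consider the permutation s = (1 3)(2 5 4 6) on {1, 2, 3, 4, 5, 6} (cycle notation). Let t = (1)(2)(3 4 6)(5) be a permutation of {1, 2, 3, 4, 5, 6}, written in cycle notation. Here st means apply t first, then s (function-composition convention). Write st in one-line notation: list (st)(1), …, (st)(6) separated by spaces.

(st)(x) = s(t(x)). Computing each image: s(t(1)) = s(1) = 3, s(t(2)) = s(2) = 5, s(t(3)) = s(4) = 6, s(t(4)) = s(6) = 2, s(t(5)) = s(5) = 4, s(t(6)) = s(3) = 1.
Hence st = [3 5 6 2 4 1].

3 5 6 2 4 1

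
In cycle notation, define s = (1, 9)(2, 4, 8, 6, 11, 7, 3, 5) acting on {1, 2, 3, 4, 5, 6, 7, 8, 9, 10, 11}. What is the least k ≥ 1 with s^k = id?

The disjoint cycles have lengths 8, 2, 1.
The order of s is the least common multiple of its cycle lengths: lcm(8, 2) = 8.

8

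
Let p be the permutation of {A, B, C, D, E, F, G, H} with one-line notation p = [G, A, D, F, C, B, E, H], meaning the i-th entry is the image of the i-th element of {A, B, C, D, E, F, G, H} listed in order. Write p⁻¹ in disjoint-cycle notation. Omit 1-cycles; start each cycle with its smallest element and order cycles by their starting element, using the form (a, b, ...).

(A, B, F, D, C, E, G)

The cycle decomposition of p is (A, G, E, C, D, F, B).
The inverse reverses every cycle; in canonical form, p⁻¹ = (A, B, F, D, C, E, G).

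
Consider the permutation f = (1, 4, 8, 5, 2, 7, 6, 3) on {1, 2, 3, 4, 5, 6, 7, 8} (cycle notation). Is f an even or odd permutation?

odd

The cycle lengths are 8.
A cycle of length ℓ contributes ℓ−1 transpositions, so f is a product of 7 transpositions — odd.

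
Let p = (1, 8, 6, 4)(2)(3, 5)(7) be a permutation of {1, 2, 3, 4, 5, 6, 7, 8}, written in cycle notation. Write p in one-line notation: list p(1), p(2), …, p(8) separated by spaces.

8 2 5 1 3 4 7 6

Image by image: 1→8, 2→2, 3→5, 4→1, 5→3, 6→4, 7→7, 8→6.
So the one-line form is 8 2 5 1 3 4 7 6.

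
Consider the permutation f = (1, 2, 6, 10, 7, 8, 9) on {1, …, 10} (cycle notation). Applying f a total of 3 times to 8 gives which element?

8 lies in the 7-cycle (1, 2, 6, 10, 7, 8, 9).
Stepping 3 places around the cycle: 8 → 9 → 1 → 2.

2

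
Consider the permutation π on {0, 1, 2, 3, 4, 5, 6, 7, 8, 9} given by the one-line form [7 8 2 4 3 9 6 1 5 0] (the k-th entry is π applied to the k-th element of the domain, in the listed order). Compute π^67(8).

5

Tracing 8 → 5 → … returns to 8 after 6 steps, so 8 lies in a 6-cycle (0, 7, 1, 8, 5, 9).
On a 6-cycle, π^6 is the identity, so π^67 = π^1 there (67 ≡ 1 mod 6).
Advancing 1 step from 8: 8 → 5.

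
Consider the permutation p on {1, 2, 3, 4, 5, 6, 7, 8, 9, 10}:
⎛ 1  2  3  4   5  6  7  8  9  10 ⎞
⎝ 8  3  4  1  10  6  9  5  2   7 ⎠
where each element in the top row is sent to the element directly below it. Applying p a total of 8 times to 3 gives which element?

Tracing 3 → 4 → … returns to 3 after 9 steps, so 3 lies in a 9-cycle (1 8 5 10 7 9 2 3 4).
Stepping 8 places around the cycle: 3 → 4 → 1 → 8 → 5 → 10 → 7 → 9 → 2.

2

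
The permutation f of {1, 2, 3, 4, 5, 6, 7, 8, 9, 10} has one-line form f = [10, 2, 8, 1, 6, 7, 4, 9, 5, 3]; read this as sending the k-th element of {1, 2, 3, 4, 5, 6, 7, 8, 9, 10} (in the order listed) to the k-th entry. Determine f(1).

1 is element number 1 of the domain, and entry number 1 of the one-line form is 10, so f(1) = 10.

10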